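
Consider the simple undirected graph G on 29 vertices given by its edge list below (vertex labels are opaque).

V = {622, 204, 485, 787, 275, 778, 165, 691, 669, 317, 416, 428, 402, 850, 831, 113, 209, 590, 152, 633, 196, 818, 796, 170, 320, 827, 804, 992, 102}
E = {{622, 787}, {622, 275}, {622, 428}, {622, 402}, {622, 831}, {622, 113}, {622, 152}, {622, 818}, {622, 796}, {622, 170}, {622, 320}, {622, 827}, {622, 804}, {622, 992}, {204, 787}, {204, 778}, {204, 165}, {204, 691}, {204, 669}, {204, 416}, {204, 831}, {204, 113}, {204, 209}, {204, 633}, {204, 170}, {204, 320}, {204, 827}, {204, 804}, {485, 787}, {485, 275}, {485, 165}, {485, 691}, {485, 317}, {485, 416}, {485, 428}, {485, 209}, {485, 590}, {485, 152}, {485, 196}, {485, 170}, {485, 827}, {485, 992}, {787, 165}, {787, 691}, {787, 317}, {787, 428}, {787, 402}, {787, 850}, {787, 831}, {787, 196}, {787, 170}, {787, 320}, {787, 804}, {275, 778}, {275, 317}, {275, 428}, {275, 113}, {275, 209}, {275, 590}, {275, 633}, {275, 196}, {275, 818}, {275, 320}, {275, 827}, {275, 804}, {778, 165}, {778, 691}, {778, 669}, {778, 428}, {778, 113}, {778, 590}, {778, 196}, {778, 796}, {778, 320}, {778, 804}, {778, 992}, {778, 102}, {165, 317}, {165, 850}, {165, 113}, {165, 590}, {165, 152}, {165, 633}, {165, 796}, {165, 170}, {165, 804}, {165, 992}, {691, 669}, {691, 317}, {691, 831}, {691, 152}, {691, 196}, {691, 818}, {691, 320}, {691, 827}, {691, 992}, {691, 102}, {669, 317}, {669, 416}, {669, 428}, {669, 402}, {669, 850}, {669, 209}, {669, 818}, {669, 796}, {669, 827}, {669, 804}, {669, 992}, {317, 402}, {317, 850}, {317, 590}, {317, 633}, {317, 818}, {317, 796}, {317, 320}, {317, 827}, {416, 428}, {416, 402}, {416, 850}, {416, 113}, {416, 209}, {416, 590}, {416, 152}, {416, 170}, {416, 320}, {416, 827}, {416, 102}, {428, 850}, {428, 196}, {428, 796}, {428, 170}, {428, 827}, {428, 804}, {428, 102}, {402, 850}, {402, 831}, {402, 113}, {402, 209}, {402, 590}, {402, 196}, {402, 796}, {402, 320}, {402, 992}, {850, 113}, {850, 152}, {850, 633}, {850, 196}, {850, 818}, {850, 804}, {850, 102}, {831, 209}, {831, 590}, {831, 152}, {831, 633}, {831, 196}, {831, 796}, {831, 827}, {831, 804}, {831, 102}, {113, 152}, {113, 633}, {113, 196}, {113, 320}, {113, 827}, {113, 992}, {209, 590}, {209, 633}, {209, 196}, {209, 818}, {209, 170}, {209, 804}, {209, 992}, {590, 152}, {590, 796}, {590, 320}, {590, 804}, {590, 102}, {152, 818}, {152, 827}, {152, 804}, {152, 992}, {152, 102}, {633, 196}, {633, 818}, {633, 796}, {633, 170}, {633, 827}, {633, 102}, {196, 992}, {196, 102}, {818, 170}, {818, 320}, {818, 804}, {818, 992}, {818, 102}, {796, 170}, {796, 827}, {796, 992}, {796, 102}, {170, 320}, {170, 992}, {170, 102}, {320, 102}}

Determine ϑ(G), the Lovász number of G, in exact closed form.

sqrt(29)

Vertex 204 has 14 neighbors: 787, 778, 165, 691, 669, 416, 831, 113, 209, 633, 170, 320, 827, 804.
deg(691) = 14; N(691) = {204, 485, 787, 778, 669, 317, 831, 152, 196, 818, 320, 827, 992, 102}.
Vertex 485 has 14 neighbors: 787, 275, 165, 691, 317, 416, 428, 209, 590, 152, 196, 170, 827, 992.
N(113) = {622, 204, 275, 778, 165, 416, 402, 850, 152, 633, 196, 320, 827, 992}, |N(113)| = 14.
14-regular, N=29; Paley(29): SR with (k,λ,μ)=(14,6,7).
The 3 distinct eigenvalues: [14.0, 2.193, -3.193].
With N=29: ϑ(G) = 29·(-(-sqrt(29)/2 - 1/2))/(14−(-sqrt(29)/2 - 1/2)) = sqrt(29).
≈ 5.385164807 (to 9 d.p.).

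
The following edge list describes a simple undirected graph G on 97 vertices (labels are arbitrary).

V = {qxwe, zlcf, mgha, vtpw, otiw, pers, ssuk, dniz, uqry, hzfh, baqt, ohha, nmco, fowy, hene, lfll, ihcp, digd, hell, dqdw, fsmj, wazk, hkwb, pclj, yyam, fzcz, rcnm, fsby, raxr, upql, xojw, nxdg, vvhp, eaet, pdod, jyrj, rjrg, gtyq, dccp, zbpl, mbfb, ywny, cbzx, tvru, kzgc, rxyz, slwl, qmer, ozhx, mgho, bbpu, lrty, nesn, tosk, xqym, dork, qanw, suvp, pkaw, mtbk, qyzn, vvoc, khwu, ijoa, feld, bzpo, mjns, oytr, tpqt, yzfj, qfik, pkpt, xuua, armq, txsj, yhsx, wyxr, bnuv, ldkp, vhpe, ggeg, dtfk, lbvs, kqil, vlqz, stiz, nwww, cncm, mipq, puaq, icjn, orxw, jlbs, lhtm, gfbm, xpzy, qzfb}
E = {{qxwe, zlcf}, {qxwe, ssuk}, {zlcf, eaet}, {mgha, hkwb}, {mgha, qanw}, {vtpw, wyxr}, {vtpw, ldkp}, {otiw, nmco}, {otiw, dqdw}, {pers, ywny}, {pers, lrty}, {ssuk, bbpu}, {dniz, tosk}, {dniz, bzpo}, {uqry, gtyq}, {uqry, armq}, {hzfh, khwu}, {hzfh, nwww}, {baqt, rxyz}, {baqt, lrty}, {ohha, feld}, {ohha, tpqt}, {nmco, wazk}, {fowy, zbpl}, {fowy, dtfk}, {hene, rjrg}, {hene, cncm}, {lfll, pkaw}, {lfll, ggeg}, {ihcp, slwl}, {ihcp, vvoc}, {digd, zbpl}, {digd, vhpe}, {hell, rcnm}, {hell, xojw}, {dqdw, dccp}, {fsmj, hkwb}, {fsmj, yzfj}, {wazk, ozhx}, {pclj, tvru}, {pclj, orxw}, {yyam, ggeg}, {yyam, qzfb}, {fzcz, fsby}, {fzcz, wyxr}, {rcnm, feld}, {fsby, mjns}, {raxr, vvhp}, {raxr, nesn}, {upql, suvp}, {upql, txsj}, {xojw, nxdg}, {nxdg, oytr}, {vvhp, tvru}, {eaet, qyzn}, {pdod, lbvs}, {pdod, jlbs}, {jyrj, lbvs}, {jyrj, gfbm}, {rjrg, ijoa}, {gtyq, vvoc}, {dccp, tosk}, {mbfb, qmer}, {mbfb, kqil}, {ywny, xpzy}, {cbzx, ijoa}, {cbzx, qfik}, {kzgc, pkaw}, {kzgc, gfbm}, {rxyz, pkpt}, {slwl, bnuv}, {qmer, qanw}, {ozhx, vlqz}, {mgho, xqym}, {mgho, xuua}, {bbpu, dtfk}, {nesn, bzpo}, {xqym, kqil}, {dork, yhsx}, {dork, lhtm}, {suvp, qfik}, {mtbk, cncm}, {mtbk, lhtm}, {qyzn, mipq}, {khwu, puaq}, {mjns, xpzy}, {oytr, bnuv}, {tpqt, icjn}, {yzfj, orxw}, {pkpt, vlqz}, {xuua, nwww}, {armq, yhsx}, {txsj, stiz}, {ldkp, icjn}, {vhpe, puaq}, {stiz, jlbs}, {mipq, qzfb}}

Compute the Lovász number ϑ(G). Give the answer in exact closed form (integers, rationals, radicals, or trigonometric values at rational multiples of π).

deg(rcnm) = 2; N(rcnm) = {hell, feld}.
Vertex vvhp has 2 neighbors: raxr, tvru.
deg(mgho) = 2; N(mgho) = {xqym, xuua}.
deg(tvru) = 2; N(tvru) = {pclj, vvhp}.
97-vertex 2-regular graph: the odd cycle C_{97}.
Distinct eigenvalues (to 4 d.p.): [2.0, 1.9958, 1.9832, 1.9624, 1.9332, 1.896, 1.8508, 1.7979, 1.7374, 1.6697, 1.5949, 1.5134, 1.4256, 1.3318, 1.2325, 1.1279, 1.0186, 0.9051, 0.7878, 0.6671, 0.5437, 0.4179, 0.2905, 0.1618, 0.0324, -0.0971, -0.2262, -0.3544, -0.481, -0.6057, -0.7278, -0.8469, -0.9624, -1.0738, -1.1808, -1.2828, -1.3794, -1.4703, -1.555, -1.6331, -1.7044, -1.7686, -1.8253, -1.8744, -1.9156, -1.9488, -1.9738, -1.9906, -1.999].
Lovász (edge-transitive): ϑ = −97·(-2*cos(pi/97))/((2)−(-2*cos(pi/97))) = 97*cos(pi/97)/(cos(pi/97) + 1).
= 48.4872792… (decimal).
Lovász sandwich 48 ≤ 97*cos(pi/97)/(cos(pi/97) + 1) ≤ 49: both strict.

97*cos(pi/97)/(cos(pi/97) + 1)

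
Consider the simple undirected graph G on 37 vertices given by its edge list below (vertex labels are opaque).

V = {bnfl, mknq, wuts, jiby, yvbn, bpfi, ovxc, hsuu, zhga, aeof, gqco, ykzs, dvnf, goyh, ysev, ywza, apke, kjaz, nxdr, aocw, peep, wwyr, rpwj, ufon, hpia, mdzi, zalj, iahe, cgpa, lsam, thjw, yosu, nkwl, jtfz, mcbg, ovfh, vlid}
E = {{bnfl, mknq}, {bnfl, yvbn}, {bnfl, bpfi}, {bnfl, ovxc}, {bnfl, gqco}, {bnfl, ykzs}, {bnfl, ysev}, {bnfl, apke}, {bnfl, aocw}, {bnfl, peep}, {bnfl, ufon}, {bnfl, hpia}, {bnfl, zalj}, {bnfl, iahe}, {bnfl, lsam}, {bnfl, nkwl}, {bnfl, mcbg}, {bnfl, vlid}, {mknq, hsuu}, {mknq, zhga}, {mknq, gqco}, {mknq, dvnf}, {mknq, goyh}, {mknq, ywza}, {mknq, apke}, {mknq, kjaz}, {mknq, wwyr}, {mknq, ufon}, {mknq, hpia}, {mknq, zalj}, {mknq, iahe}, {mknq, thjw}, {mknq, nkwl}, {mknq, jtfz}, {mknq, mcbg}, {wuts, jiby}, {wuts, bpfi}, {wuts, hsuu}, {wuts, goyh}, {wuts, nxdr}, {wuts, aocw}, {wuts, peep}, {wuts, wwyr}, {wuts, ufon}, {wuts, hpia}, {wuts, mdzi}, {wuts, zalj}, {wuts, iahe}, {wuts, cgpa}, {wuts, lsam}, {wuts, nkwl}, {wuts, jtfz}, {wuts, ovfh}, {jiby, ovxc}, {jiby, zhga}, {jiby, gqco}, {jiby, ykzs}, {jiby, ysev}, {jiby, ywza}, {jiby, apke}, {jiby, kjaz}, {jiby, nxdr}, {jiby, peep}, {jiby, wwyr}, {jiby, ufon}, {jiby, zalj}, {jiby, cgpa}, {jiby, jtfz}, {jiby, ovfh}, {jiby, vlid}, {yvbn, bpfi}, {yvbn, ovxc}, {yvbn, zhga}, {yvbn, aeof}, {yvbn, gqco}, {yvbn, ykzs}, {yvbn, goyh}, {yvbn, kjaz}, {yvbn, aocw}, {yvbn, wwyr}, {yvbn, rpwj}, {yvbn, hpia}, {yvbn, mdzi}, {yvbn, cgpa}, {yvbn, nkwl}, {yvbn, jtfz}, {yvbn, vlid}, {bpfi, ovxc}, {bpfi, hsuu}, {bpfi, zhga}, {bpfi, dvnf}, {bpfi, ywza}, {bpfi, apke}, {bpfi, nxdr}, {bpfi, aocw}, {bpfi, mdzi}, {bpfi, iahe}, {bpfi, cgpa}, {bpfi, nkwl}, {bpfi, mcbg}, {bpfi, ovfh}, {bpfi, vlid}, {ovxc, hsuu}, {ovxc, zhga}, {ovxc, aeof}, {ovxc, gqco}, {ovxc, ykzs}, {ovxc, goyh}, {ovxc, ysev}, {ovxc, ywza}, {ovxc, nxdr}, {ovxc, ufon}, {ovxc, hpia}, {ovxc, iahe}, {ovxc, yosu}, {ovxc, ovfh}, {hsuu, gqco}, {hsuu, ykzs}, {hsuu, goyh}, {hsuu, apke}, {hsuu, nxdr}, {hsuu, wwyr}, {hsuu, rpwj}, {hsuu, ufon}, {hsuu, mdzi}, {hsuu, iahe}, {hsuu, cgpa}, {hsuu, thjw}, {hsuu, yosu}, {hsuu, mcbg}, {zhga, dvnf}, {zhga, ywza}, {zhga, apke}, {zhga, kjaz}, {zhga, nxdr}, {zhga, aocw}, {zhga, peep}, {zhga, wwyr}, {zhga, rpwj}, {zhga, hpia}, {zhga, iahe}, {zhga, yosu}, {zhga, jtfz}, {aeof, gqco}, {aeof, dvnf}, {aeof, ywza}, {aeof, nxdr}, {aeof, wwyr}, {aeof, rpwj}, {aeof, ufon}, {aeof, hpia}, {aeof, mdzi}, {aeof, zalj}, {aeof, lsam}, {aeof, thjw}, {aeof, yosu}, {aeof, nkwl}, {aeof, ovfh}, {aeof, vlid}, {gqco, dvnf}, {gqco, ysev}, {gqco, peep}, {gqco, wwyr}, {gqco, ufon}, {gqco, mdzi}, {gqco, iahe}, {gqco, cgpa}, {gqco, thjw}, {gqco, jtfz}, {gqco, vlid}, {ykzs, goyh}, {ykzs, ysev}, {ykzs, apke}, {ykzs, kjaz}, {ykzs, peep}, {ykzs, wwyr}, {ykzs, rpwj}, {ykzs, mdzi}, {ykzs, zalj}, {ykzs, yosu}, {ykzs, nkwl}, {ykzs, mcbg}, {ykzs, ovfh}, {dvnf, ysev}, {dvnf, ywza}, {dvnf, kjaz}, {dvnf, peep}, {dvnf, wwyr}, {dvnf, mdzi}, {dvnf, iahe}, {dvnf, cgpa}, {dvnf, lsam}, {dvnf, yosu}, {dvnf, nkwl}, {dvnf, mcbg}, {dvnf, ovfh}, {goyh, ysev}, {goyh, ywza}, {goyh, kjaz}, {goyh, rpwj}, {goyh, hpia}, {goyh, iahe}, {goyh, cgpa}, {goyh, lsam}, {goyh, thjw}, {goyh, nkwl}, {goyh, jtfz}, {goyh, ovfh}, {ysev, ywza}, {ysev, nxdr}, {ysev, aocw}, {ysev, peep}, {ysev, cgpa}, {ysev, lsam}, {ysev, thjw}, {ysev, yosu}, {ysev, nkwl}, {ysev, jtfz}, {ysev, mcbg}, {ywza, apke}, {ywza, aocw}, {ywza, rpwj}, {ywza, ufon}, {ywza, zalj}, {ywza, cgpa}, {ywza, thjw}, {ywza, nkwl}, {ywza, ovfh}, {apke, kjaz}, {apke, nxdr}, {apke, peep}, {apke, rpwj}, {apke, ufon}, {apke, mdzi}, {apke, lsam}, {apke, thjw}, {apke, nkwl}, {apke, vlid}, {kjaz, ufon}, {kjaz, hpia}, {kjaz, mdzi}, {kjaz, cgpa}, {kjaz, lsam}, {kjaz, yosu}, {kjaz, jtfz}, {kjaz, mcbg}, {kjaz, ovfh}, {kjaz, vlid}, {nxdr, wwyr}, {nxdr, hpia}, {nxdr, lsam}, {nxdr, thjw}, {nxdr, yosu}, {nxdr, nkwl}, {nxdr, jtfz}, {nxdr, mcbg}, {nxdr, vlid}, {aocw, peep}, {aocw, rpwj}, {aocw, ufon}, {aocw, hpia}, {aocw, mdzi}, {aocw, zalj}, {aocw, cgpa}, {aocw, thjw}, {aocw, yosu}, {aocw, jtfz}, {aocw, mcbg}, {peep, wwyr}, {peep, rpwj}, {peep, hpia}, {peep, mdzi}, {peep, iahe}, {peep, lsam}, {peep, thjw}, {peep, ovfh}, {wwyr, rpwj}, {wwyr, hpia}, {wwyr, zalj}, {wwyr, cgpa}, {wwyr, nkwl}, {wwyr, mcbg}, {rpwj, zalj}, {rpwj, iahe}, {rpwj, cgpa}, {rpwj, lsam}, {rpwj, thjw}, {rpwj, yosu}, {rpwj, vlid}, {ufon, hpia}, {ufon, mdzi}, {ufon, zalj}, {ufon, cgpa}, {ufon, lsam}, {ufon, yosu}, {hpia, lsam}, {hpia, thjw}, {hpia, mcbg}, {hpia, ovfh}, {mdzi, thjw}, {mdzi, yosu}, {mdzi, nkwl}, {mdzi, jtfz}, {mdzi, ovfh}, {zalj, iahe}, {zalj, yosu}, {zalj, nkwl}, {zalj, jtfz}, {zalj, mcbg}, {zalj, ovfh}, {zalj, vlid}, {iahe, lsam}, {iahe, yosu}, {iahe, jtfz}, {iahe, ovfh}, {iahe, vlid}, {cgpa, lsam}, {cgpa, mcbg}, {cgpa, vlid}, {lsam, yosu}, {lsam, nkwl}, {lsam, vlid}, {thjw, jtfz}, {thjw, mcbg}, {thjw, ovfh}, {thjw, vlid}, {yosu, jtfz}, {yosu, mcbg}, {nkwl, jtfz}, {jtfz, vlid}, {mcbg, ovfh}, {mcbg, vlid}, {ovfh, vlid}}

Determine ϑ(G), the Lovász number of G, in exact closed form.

N(dvnf) = {mknq, bpfi, zhga, aeof, gqco, ysev, ywza, kjaz, peep, wwyr, mdzi, iahe, cgpa, lsam, yosu, nkwl, mcbg, ovfh}, |N(dvnf)| = 18.
deg(iahe) = 18; N(iahe) = {bnfl, mknq, wuts, bpfi, ovxc, hsuu, zhga, gqco, dvnf, goyh, peep, rpwj, zalj, lsam, yosu, jtfz, ovfh, vlid}.
deg(goyh) = 18; N(goyh) = {mknq, wuts, yvbn, ovxc, hsuu, ykzs, ysev, ywza, kjaz, rpwj, hpia, iahe, cgpa, lsam, thjw, nkwl, jtfz, ovfh}.
Vertex zalj has 18 neighbors: bnfl, mknq, wuts, jiby, aeof, ykzs, ywza, aocw, wwyr, rpwj, ufon, iahe, yosu, nkwl, jtfz, mcbg, ovfh, vlid.
G on 37 vertices is 18-regular; Paley(37): SR with (k,λ,μ)=(18,8,9).
The 3 distinct eigenvalues: [18.0, 2.5414, -3.5414].
ϑ = −N·λ_min/(λ_max−λ_min) = −37·(-sqrt(37)/2 - 1/2)/(18−(-sqrt(37)/2 - 1/2)) = sqrt(37).
≈ 6.08276 (to 5 d.p.).

sqrt(37)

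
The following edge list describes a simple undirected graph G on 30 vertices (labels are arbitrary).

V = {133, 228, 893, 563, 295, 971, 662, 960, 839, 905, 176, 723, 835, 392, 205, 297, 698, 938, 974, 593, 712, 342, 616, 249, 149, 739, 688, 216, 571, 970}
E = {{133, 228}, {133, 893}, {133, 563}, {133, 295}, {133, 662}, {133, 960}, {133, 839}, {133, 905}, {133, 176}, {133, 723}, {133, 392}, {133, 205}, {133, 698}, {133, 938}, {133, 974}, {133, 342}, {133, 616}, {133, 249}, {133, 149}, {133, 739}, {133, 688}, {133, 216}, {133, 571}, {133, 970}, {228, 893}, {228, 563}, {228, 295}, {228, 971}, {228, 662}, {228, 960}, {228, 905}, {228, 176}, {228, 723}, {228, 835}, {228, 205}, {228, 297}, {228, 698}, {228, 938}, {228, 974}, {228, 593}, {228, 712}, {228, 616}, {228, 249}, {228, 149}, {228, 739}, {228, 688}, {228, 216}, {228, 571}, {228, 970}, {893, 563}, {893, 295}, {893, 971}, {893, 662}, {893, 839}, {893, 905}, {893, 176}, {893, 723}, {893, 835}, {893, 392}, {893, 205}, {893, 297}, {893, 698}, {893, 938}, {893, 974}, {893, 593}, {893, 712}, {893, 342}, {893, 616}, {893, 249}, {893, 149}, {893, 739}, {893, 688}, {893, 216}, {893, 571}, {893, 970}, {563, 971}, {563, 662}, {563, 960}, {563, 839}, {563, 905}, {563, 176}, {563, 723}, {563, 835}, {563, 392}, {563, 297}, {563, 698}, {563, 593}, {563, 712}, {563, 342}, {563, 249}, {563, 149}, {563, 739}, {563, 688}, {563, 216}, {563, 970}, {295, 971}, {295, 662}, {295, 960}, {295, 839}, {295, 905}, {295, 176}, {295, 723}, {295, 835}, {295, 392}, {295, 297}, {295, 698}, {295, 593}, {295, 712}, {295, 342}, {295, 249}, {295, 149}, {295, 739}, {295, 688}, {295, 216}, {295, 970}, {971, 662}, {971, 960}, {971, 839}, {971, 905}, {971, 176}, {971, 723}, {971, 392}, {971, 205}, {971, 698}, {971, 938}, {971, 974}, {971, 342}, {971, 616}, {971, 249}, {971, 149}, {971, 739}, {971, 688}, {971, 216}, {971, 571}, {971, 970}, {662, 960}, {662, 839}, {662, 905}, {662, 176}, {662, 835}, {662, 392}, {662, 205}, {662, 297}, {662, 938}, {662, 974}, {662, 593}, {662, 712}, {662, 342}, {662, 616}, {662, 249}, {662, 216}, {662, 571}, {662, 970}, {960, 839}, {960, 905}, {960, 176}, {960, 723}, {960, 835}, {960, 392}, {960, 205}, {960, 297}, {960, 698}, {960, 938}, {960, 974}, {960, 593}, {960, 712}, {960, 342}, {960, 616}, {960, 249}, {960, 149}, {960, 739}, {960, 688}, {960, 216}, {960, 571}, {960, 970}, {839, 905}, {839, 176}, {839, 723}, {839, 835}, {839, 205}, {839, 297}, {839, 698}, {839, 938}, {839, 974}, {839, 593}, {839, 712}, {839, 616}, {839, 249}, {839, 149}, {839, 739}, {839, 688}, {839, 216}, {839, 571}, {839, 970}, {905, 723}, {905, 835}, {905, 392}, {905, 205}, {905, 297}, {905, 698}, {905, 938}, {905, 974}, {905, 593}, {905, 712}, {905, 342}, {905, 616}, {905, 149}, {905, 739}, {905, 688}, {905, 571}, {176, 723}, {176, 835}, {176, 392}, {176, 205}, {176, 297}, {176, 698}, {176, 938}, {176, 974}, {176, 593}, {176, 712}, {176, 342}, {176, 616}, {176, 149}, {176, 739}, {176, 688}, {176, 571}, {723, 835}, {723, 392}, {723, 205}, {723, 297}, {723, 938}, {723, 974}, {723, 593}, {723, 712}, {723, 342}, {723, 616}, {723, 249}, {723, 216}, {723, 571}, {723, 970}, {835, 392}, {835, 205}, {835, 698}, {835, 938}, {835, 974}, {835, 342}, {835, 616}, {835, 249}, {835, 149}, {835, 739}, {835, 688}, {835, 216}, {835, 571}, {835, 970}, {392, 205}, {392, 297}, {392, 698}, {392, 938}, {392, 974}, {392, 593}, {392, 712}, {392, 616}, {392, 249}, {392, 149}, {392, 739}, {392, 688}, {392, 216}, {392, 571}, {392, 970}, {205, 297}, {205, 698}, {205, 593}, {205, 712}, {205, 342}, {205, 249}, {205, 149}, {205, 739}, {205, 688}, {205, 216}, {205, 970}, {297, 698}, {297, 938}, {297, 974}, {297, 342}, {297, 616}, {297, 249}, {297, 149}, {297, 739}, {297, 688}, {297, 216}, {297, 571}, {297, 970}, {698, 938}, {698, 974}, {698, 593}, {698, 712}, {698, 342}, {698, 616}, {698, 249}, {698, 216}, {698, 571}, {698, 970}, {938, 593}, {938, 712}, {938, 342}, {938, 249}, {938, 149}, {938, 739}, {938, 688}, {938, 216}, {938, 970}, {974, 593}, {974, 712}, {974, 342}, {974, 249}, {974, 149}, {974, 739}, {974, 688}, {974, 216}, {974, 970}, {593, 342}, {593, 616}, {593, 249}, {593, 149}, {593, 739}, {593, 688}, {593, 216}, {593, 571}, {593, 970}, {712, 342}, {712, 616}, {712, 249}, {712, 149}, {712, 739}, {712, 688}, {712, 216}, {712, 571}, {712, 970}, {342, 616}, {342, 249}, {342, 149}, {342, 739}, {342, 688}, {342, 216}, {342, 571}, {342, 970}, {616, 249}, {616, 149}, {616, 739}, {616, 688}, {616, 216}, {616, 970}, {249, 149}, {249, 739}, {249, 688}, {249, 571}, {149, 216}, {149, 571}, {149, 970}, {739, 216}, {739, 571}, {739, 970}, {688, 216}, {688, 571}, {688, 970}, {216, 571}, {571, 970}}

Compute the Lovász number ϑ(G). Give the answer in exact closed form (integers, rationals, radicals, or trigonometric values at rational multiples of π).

7

N(249) = {133, 228, 893, 563, 295, 971, 662, 960, 839, 723, 835, 392, 205, 297, 698, 938, 974, 593, 712, 342, 616, 149, 739, 688, 571}, |N(249)| = 25.
Vertex 739 has 24 neighbors: 133, 228, 893, 563, 295, 971, 960, 839, 905, 176, 835, 392, 205, 297, 938, 974, 593, 712, 342, 616, 249, 216, 571, 970.
deg(176) = 25; N(176) = {133, 228, 893, 563, 295, 971, 662, 960, 839, 723, 835, 392, 205, 297, 698, 938, 974, 593, 712, 342, 616, 149, 739, 688, 571}.
N(905) = {133, 228, 893, 563, 295, 971, 662, 960, 839, 723, 835, 392, 205, 297, 698, 938, 974, 593, 712, 342, 616, 149, 739, 688, 571}, |N(905)| = 25.
K_{7,6,6,5,4,2} (perfect); ϑ(G) = α(G) = max{7,6,6,5,4,2} = 7.
≈ 7.00000 (to 5 d.p.).
α=7, χ(Ḡ)=7; ϑ=7 lies between (collapsed).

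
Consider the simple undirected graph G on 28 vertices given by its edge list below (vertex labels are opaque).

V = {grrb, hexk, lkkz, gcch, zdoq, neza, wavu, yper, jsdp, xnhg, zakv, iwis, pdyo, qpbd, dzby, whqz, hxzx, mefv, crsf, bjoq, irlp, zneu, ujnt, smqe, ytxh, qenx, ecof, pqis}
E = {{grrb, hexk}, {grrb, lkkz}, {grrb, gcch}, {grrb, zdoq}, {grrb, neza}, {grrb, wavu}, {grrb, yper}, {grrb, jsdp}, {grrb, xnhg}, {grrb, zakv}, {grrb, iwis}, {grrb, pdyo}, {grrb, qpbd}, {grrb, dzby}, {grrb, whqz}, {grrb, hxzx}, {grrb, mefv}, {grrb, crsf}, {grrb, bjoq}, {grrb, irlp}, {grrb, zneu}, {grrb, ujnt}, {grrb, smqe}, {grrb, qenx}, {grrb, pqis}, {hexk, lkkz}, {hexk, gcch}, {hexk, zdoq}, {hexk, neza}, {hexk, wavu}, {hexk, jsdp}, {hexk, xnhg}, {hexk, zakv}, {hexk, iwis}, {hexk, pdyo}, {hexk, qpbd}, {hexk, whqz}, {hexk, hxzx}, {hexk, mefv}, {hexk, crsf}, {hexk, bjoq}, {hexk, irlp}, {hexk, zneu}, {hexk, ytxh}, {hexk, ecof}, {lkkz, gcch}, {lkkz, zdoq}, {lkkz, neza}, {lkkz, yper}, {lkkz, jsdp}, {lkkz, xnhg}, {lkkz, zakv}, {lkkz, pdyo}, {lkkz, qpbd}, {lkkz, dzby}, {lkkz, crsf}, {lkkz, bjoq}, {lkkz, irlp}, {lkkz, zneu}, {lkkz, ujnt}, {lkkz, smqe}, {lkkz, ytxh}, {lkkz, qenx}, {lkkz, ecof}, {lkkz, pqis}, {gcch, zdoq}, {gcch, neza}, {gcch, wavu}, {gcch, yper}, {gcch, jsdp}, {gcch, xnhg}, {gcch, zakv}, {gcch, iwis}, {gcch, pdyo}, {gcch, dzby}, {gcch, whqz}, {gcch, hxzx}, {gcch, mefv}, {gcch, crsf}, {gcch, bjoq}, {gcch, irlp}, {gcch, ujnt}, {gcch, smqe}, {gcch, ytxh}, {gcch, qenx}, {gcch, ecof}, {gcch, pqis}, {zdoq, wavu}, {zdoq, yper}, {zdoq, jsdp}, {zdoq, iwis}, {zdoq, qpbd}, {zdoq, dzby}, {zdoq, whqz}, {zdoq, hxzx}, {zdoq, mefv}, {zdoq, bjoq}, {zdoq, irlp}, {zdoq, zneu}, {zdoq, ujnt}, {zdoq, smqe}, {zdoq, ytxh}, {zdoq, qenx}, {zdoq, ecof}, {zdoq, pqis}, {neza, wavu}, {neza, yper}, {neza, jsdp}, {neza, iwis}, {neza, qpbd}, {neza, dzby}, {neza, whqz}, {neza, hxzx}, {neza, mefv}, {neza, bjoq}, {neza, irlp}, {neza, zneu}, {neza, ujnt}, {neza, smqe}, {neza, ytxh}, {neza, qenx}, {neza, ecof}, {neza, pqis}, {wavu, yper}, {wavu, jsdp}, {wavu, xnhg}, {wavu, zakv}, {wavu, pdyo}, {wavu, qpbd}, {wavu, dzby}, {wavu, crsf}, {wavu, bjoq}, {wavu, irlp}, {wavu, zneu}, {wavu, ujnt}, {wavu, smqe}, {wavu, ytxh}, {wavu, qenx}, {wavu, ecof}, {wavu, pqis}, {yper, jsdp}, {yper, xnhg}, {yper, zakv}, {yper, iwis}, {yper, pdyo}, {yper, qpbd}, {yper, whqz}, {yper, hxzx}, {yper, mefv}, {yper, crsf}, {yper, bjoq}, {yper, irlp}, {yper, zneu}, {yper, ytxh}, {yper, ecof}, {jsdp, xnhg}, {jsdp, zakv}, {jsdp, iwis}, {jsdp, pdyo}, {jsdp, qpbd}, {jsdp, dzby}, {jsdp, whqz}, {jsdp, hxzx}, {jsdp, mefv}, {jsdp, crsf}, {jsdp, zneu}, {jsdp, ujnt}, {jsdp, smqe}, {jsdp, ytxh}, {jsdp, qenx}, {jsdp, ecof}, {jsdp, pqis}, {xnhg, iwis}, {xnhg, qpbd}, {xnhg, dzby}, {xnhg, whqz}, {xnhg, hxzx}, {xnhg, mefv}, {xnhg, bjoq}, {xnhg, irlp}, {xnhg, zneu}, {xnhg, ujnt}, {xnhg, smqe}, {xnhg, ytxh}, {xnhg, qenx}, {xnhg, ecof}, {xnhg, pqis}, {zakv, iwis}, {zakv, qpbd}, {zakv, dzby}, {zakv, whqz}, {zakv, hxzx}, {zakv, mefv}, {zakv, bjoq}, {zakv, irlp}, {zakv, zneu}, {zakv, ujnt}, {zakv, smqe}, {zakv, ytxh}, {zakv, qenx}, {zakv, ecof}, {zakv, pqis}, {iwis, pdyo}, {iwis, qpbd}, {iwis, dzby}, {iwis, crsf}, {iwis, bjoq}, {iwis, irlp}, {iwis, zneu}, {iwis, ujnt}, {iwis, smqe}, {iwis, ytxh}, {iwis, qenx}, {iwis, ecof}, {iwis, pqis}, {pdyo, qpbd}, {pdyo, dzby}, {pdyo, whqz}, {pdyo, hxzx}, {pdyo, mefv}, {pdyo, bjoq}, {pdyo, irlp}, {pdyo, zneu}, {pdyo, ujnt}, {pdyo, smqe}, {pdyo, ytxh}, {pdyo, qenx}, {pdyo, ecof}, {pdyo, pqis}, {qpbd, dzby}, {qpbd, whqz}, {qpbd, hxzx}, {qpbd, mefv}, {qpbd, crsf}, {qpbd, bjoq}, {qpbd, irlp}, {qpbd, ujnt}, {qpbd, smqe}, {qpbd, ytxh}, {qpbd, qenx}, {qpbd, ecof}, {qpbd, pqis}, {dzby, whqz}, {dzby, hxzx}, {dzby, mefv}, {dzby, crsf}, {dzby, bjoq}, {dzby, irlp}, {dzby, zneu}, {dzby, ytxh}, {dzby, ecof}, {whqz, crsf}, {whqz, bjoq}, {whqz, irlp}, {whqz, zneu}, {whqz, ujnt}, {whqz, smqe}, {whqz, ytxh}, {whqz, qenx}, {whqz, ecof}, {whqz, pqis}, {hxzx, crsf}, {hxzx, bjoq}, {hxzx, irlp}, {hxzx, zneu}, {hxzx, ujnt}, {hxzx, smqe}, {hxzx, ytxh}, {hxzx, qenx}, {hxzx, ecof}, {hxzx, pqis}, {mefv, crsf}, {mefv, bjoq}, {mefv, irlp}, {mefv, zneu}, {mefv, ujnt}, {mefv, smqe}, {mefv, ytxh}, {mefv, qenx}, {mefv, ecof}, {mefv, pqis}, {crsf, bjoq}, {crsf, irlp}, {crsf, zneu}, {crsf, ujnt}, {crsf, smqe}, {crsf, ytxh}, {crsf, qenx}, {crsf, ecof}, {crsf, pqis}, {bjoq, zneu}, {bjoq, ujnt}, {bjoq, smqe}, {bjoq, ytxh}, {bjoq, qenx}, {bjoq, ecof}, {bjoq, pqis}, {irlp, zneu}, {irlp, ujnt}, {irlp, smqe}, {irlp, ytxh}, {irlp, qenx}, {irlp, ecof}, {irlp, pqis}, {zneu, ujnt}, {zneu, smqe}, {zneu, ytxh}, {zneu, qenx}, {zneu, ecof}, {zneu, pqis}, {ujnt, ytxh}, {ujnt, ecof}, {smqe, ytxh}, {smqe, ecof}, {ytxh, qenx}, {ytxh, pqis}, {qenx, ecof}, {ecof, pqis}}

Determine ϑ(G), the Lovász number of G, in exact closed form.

Vertex jsdp has 25 neighbors: grrb, hexk, lkkz, gcch, zdoq, neza, wavu, yper, xnhg, zakv, iwis, pdyo, qpbd, dzby, whqz, hxzx, mefv, crsf, zneu, ujnt, smqe, ytxh, qenx, ecof, pqis.
deg(mefv) = 22; N(mefv) = {grrb, hexk, gcch, zdoq, neza, yper, jsdp, xnhg, zakv, pdyo, qpbd, dzby, crsf, bjoq, irlp, zneu, ujnt, smqe, ytxh, qenx, ecof, pqis}.
N(dzby) = {grrb, lkkz, gcch, zdoq, neza, wavu, jsdp, xnhg, zakv, iwis, pdyo, qpbd, whqz, hxzx, mefv, crsf, bjoq, irlp, zneu, ytxh, ecof}, |N(dzby)| = 21.
Vertex whqz has 22 neighbors: grrb, hexk, gcch, zdoq, neza, yper, jsdp, xnhg, zakv, pdyo, qpbd, dzby, crsf, bjoq, irlp, zneu, ujnt, smqe, ytxh, qenx, ecof, pqis.
G = K_{7,6,6,3,3,3}: α = 7 = χ(Ḡ), so ϑ = 7.
≈ 7.000000000 (to 9 d.p.).
Check 7 ≤ 7 ≤ 7: collapsed.

7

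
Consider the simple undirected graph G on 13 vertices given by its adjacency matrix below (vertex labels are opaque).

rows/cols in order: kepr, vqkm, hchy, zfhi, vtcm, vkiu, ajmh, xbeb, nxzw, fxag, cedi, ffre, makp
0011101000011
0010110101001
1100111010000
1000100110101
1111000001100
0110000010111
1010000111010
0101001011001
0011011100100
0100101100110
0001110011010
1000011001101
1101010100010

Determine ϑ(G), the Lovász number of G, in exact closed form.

sqrt(13)

deg(nxzw) = 6; N(nxzw) = {hchy, zfhi, vkiu, ajmh, xbeb, cedi}.
deg(vtcm) = 6; N(vtcm) = {kepr, vqkm, hchy, zfhi, fxag, cedi}.
N(xbeb) = {vqkm, zfhi, ajmh, nxzw, fxag, makp}, |N(xbeb)| = 6.
N(hchy) = {kepr, vqkm, vtcm, vkiu, ajmh, nxzw}, |N(hchy)| = 6.
Every vertex has degree 6 (N=13); SR(13,6,2,3) — a Paley graph.
spec(A) ≈ [6.0, 1.3028, -2.3028] (distinct, 4 d.p.).
With N=13: ϑ(G) = 13·(-(-sqrt(13)/2 - 1/2))/(6−(-sqrt(13)/2 - 1/2)) = sqrt(13).
≈ 3.605551 (to 6 d.p.).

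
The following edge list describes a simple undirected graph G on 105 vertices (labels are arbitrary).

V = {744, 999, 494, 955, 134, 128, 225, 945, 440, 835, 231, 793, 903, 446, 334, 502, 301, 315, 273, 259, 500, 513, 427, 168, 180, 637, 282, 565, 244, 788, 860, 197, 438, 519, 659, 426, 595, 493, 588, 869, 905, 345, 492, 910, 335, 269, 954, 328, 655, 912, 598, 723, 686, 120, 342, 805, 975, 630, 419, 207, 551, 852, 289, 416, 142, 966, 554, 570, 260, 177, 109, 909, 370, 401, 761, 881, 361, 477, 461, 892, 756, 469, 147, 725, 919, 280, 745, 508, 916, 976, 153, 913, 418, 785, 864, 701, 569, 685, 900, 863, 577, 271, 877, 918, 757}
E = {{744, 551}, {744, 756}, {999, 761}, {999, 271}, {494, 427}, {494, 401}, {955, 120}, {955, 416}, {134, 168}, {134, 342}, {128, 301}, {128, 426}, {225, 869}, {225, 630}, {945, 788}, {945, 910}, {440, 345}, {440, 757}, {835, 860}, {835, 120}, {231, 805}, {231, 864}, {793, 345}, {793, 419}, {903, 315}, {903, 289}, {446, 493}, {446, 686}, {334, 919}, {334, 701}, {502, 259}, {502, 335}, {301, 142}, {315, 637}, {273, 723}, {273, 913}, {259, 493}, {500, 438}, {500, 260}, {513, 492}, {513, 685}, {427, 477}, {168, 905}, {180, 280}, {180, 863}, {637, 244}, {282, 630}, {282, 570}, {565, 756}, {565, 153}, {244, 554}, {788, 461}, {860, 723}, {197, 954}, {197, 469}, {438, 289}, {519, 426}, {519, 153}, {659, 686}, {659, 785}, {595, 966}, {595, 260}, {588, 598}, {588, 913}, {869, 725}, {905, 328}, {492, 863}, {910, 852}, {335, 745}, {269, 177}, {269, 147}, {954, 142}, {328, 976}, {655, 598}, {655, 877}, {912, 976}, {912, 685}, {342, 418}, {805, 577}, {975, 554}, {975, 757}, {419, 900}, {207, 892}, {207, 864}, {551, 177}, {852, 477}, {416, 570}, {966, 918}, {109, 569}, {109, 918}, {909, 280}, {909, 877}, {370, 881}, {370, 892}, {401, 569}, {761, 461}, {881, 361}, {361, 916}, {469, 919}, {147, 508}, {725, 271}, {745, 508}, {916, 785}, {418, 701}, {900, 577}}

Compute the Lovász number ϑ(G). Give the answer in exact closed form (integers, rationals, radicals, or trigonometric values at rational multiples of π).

105*cos(pi/105)/(cos(pi/105) + 1)

N(271) = {999, 725}, |N(271)| = 2.
Vertex 945 has 2 neighbors: 788, 910.
Vertex 916 has 2 neighbors: 361, 785.
N(440) = {345, 757}, |N(440)| = 2.
105-vertex 2-regular graph: this is C_{105}, the 105-cycle.
A has 53 distinct eigenvalues ≈ [2.0, 1.99642, 1.985694, 1.967859, 1.94298, 1.911146, 1.87247, 1.827091, 1.775172, 1.716898, 1.652478, 1.582142, 1.506143, 1.424752, 1.338261, 1.24698, 1.151234, 1.051368, 0.947737, 0.840714, 0.730682, 0.618034, 0.503174, 0.386512, 0.268467, 0.14946, 0.029919, -0.08973, -0.209057, -0.327636, -0.445042, -0.560855, -0.67466, -0.78605, -0.894626, -1.0, -1.101794, -1.199644, -1.293199, -1.382125, -1.466104, -1.544834, -1.618034, -1.685442, -1.746816, -1.801938, -1.850609, -1.892655, -1.927926, -1.956295, -1.977662, -1.991949, -1.999105].
Lovász (edge-transitive): ϑ = −105·(-2*cos(pi/105))/((2)−(-2*cos(pi/105))) = 105*cos(pi/105)/(cos(pi/105) + 1).
= 52.48825… (decimal).
Check 52 ≤ 105*cos(pi/105)/(cos(pi/105) + 1) ≤ 53: both strict.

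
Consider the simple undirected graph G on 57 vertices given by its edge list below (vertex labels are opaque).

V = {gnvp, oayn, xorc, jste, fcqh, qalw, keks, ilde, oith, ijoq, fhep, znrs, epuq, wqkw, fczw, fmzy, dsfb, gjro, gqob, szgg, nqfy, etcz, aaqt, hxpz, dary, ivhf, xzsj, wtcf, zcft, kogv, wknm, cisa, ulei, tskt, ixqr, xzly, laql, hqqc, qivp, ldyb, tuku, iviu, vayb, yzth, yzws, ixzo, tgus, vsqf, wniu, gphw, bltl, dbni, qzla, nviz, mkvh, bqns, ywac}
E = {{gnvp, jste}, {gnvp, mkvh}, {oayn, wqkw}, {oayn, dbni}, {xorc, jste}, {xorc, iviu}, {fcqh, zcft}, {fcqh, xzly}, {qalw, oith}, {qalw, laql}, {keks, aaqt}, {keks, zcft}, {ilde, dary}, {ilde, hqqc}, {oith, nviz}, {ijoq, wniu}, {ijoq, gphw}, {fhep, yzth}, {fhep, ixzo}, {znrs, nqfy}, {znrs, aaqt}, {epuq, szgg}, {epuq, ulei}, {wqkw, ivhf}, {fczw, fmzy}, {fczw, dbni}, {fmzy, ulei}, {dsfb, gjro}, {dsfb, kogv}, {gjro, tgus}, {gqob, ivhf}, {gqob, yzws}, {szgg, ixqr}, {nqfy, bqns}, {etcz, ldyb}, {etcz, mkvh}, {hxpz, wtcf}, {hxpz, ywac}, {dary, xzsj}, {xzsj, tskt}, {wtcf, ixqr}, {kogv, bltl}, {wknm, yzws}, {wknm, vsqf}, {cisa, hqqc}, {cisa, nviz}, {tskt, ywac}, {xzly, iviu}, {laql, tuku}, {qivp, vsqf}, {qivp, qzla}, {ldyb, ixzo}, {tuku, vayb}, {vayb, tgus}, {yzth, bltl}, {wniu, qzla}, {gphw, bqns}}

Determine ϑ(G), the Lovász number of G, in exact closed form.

Vertex oayn has 2 neighbors: wqkw, dbni.
deg(zcft) = 2; N(zcft) = {fcqh, keks}.
Vertex aaqt has 2 neighbors: keks, znrs.
N(epuq) = {szgg, ulei}, |N(epuq)| = 2.
deg(v) = 2 for all v (|V|=57); the odd cycle C_{57}.
A has 29 distinct eigenvalues ≈ [2.0, 1.987861, 1.951593, 1.891634, 1.808714, 1.703839, 1.578281, 1.433565, 1.271447, 1.093896, 0.903067, 0.701275, 0.490971, 0.274707, 0.055109, -0.165159, -0.383421, -0.59703, -0.803391, -1.0, -1.184471, -1.354563, -1.508213, -1.643556, -1.758948, -1.852988, -1.924536, -1.972723, -1.996963].
Lovász (edge-transitive): ϑ = −57·(-2*cos(pi/57))/((2)−(-2*cos(pi/57))) = 57*cos(pi/57)/(cos(pi/57) + 1).
ϑ(G) ≈ 28.478345.
28 ≤ 57*cos(pi/57)/(cos(pi/57) + 1) ≤ 29: both strict.

57*cos(pi/57)/(cos(pi/57) + 1)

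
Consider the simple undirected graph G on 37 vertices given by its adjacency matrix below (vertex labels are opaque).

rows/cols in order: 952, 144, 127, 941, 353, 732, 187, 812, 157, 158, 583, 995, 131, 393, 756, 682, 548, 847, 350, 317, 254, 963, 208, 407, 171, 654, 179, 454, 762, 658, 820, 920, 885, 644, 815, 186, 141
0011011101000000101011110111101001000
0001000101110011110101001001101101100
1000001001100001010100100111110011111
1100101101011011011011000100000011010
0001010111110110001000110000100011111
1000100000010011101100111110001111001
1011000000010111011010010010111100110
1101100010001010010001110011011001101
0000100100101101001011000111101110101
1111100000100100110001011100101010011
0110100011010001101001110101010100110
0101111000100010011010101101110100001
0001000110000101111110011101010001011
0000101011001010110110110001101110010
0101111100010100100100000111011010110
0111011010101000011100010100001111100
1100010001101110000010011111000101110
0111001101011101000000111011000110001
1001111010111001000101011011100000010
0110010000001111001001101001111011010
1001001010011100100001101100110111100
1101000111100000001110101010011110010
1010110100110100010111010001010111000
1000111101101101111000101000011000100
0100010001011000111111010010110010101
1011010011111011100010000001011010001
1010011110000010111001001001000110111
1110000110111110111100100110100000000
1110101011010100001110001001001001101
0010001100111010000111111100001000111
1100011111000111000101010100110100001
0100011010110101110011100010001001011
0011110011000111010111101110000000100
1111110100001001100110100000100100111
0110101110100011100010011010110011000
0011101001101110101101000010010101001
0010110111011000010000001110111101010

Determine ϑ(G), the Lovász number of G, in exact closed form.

sqrt(37)

N(353) = {941, 732, 812, 157, 158, 583, 995, 393, 756, 350, 208, 407, 762, 885, 644, 815, 186, 141}, |N(353)| = 18.
deg(350) = 18; N(350) = {952, 941, 353, 732, 187, 157, 583, 995, 131, 682, 317, 963, 407, 171, 179, 454, 762, 186}.
Vertex 317 has 18 neighbors: 144, 127, 732, 131, 393, 756, 682, 350, 963, 208, 171, 454, 762, 658, 820, 885, 644, 186.
N(179) = {952, 127, 732, 187, 812, 157, 756, 548, 847, 350, 963, 171, 454, 920, 885, 815, 186, 141}, |N(179)| = 18.
18-regular, N=37; Paley(37): SR with (k,λ,μ)=(18,8,9).
A has 3 distinct eigenvalues ≈ [18.0, 2.541, -3.541].
λ_max=18, λ_min=-sqrt(37)/2 - 1/2; ϑ = −37·λ_min/(λ_max−λ_min) = sqrt(37).
≈ 6.0828 (to 4 d.p.).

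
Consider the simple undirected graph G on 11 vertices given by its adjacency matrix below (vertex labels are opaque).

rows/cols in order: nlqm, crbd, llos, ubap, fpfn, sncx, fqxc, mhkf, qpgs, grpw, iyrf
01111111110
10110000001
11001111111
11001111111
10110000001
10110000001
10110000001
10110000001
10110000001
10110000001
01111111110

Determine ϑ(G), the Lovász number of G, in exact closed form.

7

deg(grpw) = 4; N(grpw) = {nlqm, llos, ubap, iyrf}.
N(fpfn) = {nlqm, llos, ubap, iyrf}, |N(fpfn)| = 4.
deg(qpgs) = 4; N(qpgs) = {nlqm, llos, ubap, iyrf}.
deg(mhkf) = 4; N(mhkf) = {nlqm, llos, ubap, iyrf}.
3 parts of sizes [7, 2, 2]; α(G) = 7 = ϑ (perfect).
= 7.000000… (decimal).
Check 7 ≤ 7 ≤ 7: collapsed.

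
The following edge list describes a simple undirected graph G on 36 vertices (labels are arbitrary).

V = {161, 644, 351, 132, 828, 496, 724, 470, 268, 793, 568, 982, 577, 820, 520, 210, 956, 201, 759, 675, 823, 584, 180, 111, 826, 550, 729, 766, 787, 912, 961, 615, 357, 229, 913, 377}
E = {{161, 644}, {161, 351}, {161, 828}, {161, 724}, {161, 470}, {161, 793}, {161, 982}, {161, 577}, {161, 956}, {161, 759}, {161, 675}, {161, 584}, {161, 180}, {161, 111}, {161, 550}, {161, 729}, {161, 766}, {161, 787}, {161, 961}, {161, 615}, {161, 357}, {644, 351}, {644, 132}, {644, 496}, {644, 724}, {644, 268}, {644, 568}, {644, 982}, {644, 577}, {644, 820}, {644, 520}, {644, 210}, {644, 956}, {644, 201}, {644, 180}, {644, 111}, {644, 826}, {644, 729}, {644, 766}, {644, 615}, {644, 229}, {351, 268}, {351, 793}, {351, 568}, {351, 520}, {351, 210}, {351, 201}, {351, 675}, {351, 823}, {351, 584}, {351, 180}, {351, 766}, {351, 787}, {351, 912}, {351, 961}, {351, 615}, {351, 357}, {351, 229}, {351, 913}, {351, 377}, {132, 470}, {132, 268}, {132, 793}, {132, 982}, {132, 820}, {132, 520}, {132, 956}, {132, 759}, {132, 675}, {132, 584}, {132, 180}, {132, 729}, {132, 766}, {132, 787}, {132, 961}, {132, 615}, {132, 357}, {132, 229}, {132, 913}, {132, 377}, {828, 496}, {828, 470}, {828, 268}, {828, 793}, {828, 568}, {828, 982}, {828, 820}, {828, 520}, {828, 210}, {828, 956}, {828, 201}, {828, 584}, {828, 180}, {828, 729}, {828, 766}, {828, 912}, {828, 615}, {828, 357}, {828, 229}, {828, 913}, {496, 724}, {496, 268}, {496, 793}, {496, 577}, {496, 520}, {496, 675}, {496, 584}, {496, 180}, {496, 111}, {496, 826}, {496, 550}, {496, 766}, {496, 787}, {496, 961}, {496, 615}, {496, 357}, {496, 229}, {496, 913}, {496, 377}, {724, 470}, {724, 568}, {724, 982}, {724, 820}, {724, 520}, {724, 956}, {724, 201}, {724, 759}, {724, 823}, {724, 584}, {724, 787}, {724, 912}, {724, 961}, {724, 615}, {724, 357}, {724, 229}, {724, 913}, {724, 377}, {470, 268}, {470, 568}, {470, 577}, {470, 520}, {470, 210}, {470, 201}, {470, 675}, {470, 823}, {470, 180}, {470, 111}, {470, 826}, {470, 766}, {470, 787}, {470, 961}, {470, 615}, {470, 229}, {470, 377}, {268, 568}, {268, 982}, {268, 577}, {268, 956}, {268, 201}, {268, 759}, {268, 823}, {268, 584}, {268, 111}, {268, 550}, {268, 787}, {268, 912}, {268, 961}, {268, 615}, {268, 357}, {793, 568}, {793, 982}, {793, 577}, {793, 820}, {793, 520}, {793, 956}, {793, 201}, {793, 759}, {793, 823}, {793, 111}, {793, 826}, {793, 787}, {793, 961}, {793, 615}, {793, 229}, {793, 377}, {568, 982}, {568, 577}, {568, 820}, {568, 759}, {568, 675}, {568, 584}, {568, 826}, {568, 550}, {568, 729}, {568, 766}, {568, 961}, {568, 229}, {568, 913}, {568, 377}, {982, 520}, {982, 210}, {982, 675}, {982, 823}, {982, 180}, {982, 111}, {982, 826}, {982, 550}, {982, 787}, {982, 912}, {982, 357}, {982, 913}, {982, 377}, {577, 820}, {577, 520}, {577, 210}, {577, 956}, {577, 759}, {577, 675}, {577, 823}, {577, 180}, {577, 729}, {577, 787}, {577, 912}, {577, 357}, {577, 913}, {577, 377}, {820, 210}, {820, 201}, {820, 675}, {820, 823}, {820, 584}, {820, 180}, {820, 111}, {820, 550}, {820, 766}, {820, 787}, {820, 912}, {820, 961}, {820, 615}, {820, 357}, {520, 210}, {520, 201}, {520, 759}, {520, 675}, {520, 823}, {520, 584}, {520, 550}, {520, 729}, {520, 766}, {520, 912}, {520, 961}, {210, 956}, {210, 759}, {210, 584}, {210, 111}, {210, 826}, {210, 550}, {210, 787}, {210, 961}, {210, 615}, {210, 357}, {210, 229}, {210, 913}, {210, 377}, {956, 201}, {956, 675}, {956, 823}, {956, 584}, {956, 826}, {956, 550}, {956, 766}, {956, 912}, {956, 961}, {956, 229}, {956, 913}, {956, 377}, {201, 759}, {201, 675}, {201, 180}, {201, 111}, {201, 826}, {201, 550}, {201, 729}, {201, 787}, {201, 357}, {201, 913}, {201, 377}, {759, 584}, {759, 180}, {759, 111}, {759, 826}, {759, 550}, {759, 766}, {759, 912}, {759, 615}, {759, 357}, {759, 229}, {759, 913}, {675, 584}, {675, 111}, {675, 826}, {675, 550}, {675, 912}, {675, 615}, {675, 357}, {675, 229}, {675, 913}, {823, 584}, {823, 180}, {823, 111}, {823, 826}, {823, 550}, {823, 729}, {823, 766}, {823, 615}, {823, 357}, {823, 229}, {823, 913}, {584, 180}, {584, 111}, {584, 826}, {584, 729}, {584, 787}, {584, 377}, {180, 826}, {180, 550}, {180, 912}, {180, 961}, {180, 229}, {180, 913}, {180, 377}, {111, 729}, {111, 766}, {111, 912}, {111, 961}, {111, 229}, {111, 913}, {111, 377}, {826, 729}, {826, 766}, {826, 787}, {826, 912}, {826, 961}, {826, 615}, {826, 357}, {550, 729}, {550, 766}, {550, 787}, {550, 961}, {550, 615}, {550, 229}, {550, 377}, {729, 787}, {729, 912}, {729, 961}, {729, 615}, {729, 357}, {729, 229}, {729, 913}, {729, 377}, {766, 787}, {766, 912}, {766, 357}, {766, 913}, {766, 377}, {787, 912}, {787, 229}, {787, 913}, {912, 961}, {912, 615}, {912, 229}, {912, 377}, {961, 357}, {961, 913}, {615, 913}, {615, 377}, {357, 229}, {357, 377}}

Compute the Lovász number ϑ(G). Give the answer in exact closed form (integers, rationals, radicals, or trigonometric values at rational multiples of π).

8

N(357) = {161, 351, 132, 828, 496, 724, 268, 982, 577, 820, 210, 201, 759, 675, 823, 826, 729, 766, 961, 229, 377}, |N(357)| = 21.
deg(912) = 21; N(912) = {351, 828, 724, 268, 982, 577, 820, 520, 956, 759, 675, 180, 111, 826, 729, 766, 787, 961, 615, 229, 377}.
Vertex 961 has 21 neighbors: 161, 351, 132, 496, 724, 470, 268, 793, 568, 820, 520, 210, 956, 180, 111, 826, 550, 729, 912, 357, 913.
Vertex 644 has 21 neighbors: 161, 351, 132, 496, 724, 268, 568, 982, 577, 820, 520, 210, 956, 201, 180, 111, 826, 729, 766, 615, 229.
Regular of degree 21 on 36 vertices: this is K(9,2), the Kneser graph.
A has 3 distinct eigenvalues ≈ [21.0, 1.0, -6.0].
λ_max=21, λ_min=-6; ϑ = −36·λ_min/(λ_max−λ_min) = 8.
= 8.00000000… (decimal).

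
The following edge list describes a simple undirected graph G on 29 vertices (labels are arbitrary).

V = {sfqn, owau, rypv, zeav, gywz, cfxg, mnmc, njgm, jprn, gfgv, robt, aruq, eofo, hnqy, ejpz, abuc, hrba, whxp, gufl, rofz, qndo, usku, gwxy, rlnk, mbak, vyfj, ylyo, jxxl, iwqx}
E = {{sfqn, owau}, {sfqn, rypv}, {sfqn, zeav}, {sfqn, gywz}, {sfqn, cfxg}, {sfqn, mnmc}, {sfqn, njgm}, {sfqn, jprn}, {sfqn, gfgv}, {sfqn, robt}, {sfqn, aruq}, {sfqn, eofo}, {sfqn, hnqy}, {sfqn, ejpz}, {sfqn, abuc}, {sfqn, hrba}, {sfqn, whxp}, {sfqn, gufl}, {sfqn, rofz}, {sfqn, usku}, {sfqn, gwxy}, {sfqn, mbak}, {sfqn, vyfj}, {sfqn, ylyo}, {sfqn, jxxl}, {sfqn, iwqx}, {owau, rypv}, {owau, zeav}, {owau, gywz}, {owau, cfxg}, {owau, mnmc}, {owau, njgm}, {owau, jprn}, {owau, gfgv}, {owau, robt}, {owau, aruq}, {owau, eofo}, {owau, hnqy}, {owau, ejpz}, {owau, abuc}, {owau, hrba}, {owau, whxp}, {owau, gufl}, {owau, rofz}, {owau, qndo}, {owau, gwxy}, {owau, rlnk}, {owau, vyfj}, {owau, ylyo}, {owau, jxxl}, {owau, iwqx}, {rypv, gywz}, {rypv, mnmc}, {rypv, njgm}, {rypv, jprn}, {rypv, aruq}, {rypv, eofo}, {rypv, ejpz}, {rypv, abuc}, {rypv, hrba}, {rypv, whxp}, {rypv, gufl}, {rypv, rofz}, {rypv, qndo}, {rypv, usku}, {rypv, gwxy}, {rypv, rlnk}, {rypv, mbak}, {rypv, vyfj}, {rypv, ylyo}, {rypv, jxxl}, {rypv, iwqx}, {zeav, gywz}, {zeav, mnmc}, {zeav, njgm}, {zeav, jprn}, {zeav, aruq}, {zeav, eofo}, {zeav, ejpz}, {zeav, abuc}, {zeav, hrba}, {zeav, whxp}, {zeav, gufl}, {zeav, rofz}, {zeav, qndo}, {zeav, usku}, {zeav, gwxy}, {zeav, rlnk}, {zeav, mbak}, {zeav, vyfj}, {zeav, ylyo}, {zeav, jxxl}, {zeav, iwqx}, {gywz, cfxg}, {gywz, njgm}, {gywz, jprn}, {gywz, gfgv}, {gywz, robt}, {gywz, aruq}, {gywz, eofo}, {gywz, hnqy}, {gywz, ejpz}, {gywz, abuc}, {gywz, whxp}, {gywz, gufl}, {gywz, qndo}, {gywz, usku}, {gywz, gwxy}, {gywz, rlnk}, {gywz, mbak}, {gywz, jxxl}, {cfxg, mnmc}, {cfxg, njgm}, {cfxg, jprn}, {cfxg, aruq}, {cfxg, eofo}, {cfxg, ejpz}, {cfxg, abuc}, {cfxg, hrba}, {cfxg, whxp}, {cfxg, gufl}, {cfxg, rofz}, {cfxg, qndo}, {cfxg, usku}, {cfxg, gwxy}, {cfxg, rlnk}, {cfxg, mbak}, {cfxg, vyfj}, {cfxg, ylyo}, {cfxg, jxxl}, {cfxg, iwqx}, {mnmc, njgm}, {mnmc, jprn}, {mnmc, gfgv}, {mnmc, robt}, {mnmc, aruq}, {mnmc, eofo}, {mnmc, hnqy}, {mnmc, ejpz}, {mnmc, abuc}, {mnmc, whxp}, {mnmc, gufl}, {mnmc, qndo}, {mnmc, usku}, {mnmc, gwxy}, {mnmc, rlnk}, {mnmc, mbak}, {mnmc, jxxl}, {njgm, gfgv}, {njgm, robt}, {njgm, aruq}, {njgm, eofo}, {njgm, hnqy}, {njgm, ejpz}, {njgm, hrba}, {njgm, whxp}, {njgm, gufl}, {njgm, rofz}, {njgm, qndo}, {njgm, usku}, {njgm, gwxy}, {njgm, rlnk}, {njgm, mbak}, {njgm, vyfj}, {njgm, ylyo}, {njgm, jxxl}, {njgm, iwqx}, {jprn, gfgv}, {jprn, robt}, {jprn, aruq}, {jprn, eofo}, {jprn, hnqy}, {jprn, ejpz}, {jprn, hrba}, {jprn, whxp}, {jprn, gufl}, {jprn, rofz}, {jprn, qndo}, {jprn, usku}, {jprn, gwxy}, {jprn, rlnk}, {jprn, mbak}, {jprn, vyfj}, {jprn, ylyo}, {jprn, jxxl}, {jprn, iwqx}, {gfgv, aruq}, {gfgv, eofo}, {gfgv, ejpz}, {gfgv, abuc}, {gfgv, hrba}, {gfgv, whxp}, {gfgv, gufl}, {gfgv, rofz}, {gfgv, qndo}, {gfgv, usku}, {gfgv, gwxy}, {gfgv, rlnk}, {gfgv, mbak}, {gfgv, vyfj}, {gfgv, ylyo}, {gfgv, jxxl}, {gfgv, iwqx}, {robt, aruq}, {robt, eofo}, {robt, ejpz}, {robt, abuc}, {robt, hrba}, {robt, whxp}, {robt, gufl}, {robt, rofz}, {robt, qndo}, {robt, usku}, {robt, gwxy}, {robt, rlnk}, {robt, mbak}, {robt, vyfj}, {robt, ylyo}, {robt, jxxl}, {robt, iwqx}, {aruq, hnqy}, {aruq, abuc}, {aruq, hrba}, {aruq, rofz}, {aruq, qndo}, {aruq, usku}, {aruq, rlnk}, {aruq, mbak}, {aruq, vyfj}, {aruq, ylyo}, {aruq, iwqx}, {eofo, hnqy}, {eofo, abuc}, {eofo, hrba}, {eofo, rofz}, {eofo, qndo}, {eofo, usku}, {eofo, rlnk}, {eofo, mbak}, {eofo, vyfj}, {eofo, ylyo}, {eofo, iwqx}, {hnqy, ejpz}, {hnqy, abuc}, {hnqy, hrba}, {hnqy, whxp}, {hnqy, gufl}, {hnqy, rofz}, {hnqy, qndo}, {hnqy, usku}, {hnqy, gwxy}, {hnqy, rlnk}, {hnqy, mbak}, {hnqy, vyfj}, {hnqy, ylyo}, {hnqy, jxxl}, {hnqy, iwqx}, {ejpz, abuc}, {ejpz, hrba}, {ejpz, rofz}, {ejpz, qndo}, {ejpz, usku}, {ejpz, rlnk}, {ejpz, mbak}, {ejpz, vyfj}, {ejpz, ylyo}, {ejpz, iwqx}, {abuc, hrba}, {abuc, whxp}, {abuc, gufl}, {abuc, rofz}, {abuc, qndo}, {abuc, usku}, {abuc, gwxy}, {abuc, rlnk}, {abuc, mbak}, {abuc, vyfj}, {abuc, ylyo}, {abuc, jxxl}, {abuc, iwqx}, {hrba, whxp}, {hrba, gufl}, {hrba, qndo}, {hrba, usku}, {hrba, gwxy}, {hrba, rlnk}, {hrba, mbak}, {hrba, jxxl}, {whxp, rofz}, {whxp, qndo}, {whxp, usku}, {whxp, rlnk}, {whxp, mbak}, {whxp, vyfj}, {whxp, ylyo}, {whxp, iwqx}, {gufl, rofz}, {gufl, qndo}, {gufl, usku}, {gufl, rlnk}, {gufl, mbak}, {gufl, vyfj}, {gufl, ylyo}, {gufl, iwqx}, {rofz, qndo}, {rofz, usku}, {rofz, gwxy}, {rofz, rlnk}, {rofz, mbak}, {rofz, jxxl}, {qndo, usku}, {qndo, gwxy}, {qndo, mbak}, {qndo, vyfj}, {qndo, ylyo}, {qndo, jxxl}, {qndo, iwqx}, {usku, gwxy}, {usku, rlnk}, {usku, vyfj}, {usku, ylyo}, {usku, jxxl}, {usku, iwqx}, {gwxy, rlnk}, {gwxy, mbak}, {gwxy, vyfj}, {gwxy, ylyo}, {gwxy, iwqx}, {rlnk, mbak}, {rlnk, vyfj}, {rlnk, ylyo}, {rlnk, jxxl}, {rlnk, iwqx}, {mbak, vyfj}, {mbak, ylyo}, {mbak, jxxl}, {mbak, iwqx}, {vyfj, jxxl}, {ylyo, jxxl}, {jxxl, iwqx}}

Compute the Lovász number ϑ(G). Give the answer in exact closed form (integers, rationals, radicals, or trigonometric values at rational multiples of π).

Vertex mnmc has 22 neighbors: sfqn, owau, rypv, zeav, cfxg, njgm, jprn, gfgv, robt, aruq, eofo, hnqy, ejpz, abuc, whxp, gufl, qndo, usku, gwxy, rlnk, mbak, jxxl.
N(rypv) = {sfqn, owau, gywz, mnmc, njgm, jprn, aruq, eofo, ejpz, abuc, hrba, whxp, gufl, rofz, qndo, usku, gwxy, rlnk, mbak, vyfj, ylyo, jxxl, iwqx}, |N(rypv)| = 23.
deg(robt) = 23; N(robt) = {sfqn, owau, gywz, mnmc, njgm, jprn, aruq, eofo, ejpz, abuc, hrba, whxp, gufl, rofz, qndo, usku, gwxy, rlnk, mbak, vyfj, ylyo, jxxl, iwqx}.
Vertex abuc has 26 neighbors: sfqn, owau, rypv, zeav, gywz, cfxg, mnmc, gfgv, robt, aruq, eofo, hnqy, ejpz, hrba, whxp, gufl, rofz, qndo, usku, gwxy, rlnk, mbak, vyfj, ylyo, jxxl, iwqx.
K_{7,7,6,3,3,3} (perfect); ϑ(G) = α(G) = max{7,7,6,3,3,3} = 7.
ϑ(G) ≈ 7.0000000.
α=7, χ(Ḡ)=7; ϑ=7 lies between (collapsed).

7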